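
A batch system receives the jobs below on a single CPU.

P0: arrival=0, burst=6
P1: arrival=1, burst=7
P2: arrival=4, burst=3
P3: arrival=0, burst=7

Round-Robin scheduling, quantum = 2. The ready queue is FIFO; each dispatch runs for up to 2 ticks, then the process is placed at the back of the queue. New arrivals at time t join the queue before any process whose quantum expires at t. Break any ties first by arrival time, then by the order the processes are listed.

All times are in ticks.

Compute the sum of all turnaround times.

Schedule: | P0 0-2 | P3 2-4 | P1 4-6 | P0 6-8 | P2 8-10 | P3 10-12 | P1 12-14 | P0 14-16 | P2 16-17 | P3 17-19 | P1 19-21 | P3 21-22 | P1 22-23 |
Completion: P0=16  P1=23  P2=17  P3=22
Turnaround = completion − arrival: P0=16, P1=22, P2=13, P3=22
Total turnaround = 16 + 22 + 13 + 22 = 73

73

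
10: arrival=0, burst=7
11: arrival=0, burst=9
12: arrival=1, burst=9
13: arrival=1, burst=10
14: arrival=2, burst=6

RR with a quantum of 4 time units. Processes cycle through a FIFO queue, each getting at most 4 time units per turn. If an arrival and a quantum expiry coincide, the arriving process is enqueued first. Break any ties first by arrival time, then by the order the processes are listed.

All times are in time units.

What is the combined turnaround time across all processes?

174

Schedule: | 10 0-4 | 11 4-8 | 12 8-12 | 13 12-16 | 14 16-20 | 10 20-23 | 11 23-27 | 12 27-31 | 13 31-35 | 14 35-37 | 11 37-38 | 12 38-39 | 13 39-41 |
Completion: 10=23  11=38  12=39  13=41  14=37
Turnaround = completion − arrival: 10=23, 11=38, 12=38, 13=40, 14=35
Total turnaround = 23 + 38 + 38 + 40 + 35 = 174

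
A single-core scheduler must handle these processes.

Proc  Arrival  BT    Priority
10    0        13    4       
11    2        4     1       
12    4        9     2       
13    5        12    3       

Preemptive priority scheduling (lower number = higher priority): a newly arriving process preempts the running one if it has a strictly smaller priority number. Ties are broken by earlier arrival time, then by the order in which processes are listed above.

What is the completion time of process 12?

Schedule: | 10 0-2 | 11 2-6 | 12 6-15 | 13 15-27 | 10 27-38 |
Completion: 10=38  11=6  12=15  13=27
Turnaround (C−A): 10=38  11=4  12=11  13=22

15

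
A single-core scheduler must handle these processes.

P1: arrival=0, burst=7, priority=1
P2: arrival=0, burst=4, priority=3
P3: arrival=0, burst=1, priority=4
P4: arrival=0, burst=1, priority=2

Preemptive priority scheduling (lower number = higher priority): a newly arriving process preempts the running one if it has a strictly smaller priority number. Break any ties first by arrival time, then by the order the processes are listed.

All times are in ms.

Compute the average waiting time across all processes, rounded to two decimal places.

Timeline: | P1 0-7 | P4 7-8 | P2 8-12 | P3 12-13 |
Completion: P1=7  P2=12  P3=13  P4=8
Turnaround (C−A): P1=7  P2=12  P3=13  P4=8
Waiting times: P1=0, P2=8, P3=12, P4=7
Average waiting = (0+8+12+7) / 4 = 27/4 = 6.75

6.75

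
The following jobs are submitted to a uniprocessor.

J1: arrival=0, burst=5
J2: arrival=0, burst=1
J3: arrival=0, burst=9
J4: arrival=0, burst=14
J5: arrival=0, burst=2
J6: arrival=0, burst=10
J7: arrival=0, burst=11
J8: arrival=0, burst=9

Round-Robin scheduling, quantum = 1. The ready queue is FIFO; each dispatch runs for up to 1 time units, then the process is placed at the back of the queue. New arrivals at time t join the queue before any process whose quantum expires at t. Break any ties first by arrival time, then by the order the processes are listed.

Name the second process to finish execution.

J5

Timeline: | J1 0-1 | J2 1-2 | J3 2-3 | J4 3-4 | J5 4-5 | J6 5-6 | J7 6-7 | J8 7-8 | J1 8-9 | J3 9-10 | J4 10-11 | J5 11-12 | J6 12-13 | J7 13-14 | J8 14-15 | J1 15-16 | J3 16-17 | J4 17-18 | J6 18-19 | J7 19-20 | J8 20-21 | J1 21-22 | J3 22-23 | J4 23-24 | J6 24-25 | J7 25-26 | J8 26-27 | J1 27-28 | J3 28-29 | J4 29-30 | J6 30-31 | J7 31-32 | J8 32-33 | J3 33-34 | J4 34-35 | J6 35-36 | J7 36-37 | J8 37-38 | J3 38-39 | J4 39-40 | J6 40-41 | J7 41-42 | J8 42-43 | J3 43-44 | J4 44-45 | J6 45-46 | J7 46-47 | J8 47-48 | J3 48-49 | J4 49-50 | J6 50-51 | J7 51-52 | J8 52-53 | J4 53-54 | J6 54-55 | J7 55-56 | J4 56-57 | J7 57-58 | J4 58-61 |
Completion: J1=28  J2=2  J3=49  J4=61  J5=12  J6=55  J7=58  J8=53
Finish order: J2 → J5 → J1 → J3 → J8 → J6 → J7 → J4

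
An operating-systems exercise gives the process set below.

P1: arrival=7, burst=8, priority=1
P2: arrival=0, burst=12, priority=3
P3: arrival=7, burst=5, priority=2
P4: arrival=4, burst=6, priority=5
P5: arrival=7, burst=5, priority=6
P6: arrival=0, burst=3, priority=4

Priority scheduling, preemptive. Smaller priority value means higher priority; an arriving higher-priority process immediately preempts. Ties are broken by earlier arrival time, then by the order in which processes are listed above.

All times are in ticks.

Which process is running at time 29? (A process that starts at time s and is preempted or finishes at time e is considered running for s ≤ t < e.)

Timeline: | P2 0-7 | P1 7-15 | P3 15-20 | P2 20-25 | P6 25-28 | P4 28-34 | P5 34-39 |
Completion: P1=15  P2=25  P3=20  P4=34  P5=39  P6=28
Turnaround (C−A): P1=8  P2=25  P3=13  P4=30  P5=32  P6=28

P4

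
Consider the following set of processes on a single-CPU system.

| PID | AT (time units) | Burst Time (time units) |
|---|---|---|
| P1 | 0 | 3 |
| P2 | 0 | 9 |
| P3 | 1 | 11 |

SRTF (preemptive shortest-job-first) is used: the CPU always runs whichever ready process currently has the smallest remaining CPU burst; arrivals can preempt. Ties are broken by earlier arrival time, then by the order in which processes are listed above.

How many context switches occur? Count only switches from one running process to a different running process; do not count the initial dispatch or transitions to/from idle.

2

Timeline: | P1 0-3 | P2 3-12 | P3 12-23 |
Completion: P1=3  P2=12  P3=23
Turnaround (C−A): P1=3  P2=12  P3=22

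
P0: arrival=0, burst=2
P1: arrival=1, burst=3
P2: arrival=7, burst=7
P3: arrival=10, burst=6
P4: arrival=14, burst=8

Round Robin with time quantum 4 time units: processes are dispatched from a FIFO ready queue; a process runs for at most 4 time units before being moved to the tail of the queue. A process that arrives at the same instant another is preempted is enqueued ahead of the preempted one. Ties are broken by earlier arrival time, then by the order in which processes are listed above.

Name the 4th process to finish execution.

Gantt: | P0 0-2 | P1 2-5 | idle 5-7 | P2 7-11 | P3 11-15 | P2 15-18 | P4 18-22 | P3 22-24 | P4 24-28 |
Completion: P0=2  P1=5  P2=18  P3=24  P4=28
Turnaround (C−A): P0=2  P1=4  P2=11  P3=14  P4=14
Finish order: P0 → P1 → P2 → P3 → P4

P3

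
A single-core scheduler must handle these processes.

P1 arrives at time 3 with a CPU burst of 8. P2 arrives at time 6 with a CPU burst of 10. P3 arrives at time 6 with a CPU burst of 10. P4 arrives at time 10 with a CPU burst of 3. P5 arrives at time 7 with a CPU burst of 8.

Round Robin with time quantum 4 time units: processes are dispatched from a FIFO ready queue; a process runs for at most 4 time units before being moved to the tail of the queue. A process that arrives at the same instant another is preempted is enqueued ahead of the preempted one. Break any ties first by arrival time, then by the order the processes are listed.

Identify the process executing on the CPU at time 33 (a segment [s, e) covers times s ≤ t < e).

P3

Schedule: | idle 0-3 | P1 3-7 | P2 7-11 | P3 11-15 | P5 15-19 | P1 19-23 | P4 23-26 | P2 26-30 | P3 30-34 | P5 34-38 | P2 38-40 | P3 40-42 |
Completion: P1=23  P2=40  P3=42  P4=26  P5=38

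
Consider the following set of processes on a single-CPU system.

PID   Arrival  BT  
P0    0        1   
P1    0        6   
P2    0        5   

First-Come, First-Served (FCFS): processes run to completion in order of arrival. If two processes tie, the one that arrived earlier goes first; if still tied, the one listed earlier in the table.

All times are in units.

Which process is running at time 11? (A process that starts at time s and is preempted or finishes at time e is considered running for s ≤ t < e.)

Timeline: | P0 0-1 | P1 1-7 | P2 7-12 |
Completion: P0=1  P1=7  P2=12
Turnaround (C−A): P0=1  P1=7  P2=12

P2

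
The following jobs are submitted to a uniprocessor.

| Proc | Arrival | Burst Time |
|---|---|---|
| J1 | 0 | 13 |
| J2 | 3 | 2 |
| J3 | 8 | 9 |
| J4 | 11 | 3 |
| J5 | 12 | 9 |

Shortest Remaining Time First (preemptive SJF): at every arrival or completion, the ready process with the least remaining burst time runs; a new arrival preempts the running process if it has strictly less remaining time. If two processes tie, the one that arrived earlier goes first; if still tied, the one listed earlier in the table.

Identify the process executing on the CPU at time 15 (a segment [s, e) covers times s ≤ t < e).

J1

Gantt: | J1 0-3 | J2 3-5 | J1 5-11 | J4 11-14 | J1 14-18 | J3 18-27 | J5 27-36 |
Completion: J1=18  J2=5  J3=27  J4=14  J5=36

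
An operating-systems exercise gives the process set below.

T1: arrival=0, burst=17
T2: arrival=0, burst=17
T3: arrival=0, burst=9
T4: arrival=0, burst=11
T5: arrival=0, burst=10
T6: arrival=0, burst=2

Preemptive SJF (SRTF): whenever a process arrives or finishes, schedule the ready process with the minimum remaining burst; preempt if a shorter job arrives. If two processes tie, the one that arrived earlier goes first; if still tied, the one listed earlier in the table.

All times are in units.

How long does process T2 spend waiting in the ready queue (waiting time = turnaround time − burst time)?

Gantt: | T6 0-2 | T3 2-11 | T5 11-21 | T4 21-32 | T1 32-49 | T2 49-66 |
Completion: T1=49  T2=66  T3=11  T4=32  T5=21  T6=2
Turnaround (C−A): T1=49  T2=66  T3=11  T4=32  T5=21  T6=2
Waiting(T2) = turnaround − burst = 66 − 17 = 49

49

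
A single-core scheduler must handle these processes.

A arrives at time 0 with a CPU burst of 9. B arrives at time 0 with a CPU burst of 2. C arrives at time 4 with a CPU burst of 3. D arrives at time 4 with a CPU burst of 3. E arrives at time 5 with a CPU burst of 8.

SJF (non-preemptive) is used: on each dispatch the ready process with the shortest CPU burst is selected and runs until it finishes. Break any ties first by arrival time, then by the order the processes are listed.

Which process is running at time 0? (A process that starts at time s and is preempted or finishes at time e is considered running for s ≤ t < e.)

B

Gantt: | B 0-2 | A 2-11 | C 11-14 | D 14-17 | E 17-25 |
Completion: A=11  B=2  C=14  D=17  E=25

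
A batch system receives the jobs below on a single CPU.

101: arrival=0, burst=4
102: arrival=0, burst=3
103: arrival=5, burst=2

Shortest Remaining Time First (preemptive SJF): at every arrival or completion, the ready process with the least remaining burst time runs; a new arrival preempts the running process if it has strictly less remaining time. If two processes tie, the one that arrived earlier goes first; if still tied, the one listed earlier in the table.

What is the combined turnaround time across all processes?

14

Gantt: | 102 0-3 | 101 3-7 | 103 7-9 |
Completion: 101=7  102=3  103=9
Turnaround (C−A): 101=7  102=3  103=4
Turnaround = completion − arrival: 101=7, 102=3, 103=4
Total turnaround = 7 + 3 + 4 = 14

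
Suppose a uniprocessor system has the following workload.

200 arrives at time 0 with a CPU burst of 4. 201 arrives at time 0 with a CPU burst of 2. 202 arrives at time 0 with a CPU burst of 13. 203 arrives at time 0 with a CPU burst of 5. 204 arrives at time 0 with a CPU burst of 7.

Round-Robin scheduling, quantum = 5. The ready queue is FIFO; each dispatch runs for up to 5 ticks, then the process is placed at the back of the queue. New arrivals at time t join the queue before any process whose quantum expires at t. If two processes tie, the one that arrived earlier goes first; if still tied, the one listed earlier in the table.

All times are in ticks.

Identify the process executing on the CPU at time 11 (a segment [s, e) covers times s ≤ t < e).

Gantt: | 200 0-4 | 201 4-6 | 202 6-11 | 203 11-16 | 204 16-21 | 202 21-26 | 204 26-28 | 202 28-31 |
Completion: 200=4  201=6  202=31  203=16  204=28
Turnaround (C−A): 200=4  201=6  202=31  203=16  204=28

203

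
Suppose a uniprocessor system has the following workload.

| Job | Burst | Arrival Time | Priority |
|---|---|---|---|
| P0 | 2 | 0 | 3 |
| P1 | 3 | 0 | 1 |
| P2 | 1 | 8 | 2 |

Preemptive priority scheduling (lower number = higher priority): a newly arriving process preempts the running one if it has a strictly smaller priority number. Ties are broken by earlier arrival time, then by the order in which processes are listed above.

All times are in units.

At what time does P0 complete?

5

Timeline: | P1 0-3 | P0 3-5 | idle 5-8 | P2 8-9 |
Completion: P0=5  P1=3  P2=9
Turnaround (C−A): P0=5  P1=3  P2=1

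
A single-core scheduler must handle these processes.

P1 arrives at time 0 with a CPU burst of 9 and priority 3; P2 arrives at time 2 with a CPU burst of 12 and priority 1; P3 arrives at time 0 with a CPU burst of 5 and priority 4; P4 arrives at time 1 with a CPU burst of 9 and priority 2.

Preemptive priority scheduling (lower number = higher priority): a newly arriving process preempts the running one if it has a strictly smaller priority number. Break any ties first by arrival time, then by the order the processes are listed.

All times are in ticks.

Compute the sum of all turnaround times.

98

Timeline: | P1 0-1 | P4 1-2 | P2 2-14 | P4 14-22 | P1 22-30 | P3 30-35 |
Completion: P1=30  P2=14  P3=35  P4=22
Turnaround (C−A): P1=30  P2=12  P3=35  P4=21
Turnaround = completion − arrival: P1=30, P2=12, P3=35, P4=21
Total turnaround = 30 + 12 + 35 + 21 = 98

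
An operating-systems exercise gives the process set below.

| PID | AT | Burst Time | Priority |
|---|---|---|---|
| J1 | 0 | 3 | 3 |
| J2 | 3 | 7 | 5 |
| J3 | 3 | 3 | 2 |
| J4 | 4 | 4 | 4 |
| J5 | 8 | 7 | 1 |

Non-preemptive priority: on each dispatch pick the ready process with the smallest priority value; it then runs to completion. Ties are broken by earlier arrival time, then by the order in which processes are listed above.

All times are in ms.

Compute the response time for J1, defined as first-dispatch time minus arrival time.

Schedule: | J1 0-3 | J3 3-6 | J4 6-10 | J5 10-17 | J2 17-24 |
Completion: J1=3  J2=24  J3=6  J4=10  J5=17
Turnaround (C−A): J1=3  J2=21  J3=3  J4=6  J5=9
Response(J1) = first start − arrival = 0 − 0 = 0

0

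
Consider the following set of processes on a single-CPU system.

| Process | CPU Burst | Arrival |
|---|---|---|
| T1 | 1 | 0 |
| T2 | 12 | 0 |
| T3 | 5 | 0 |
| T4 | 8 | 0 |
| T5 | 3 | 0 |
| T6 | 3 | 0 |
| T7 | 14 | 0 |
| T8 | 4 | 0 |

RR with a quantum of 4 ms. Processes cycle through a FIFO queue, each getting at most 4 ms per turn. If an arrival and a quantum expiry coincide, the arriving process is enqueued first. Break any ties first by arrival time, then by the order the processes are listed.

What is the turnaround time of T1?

Gantt: | T1 0-1 | T2 1-5 | T3 5-9 | T4 9-13 | T5 13-16 | T6 16-19 | T7 19-23 | T8 23-27 | T2 27-31 | T3 31-32 | T4 32-36 | T7 36-40 | T2 40-44 | T7 44-50 |
Completion: T1=1  T2=44  T3=32  T4=36  T5=16  T6=19  T7=50  T8=27
Turnaround(T1) = completion − arrival = 1 − 0 = 1

1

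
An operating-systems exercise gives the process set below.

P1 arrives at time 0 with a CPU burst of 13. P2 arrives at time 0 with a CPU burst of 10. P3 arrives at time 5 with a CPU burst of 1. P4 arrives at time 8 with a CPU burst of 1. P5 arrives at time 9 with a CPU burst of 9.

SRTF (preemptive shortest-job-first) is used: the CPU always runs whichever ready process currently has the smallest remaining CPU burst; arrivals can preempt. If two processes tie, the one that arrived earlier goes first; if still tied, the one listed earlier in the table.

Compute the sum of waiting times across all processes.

Timeline: | P2 0-5 | P3 5-6 | P2 6-8 | P4 8-9 | P2 9-12 | P5 12-21 | P1 21-34 |
Completion: P1=34  P2=12  P3=6  P4=9  P5=21
Waiting = turnaround − burst: P1=21, P2=2, P3=0, P4=0, P5=3
Total waiting = 21 + 2 + 0 + 0 + 3 = 26

26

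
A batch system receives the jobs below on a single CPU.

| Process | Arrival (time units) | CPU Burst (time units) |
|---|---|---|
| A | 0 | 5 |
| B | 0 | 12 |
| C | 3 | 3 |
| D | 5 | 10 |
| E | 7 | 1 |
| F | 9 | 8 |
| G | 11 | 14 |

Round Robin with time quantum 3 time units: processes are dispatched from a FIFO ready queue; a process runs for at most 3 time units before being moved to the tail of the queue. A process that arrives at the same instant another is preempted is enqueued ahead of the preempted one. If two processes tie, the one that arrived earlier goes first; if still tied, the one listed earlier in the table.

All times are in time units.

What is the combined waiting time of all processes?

137

Timeline: | A 0-3 | B 3-6 | C 6-9 | A 9-11 | D 11-14 | B 14-17 | E 17-18 | F 18-21 | G 21-24 | D 24-27 | B 27-30 | F 30-33 | G 33-36 | D 36-39 | B 39-42 | F 42-44 | G 44-47 | D 47-48 | G 48-53 |
Completion: A=11  B=42  C=9  D=48  E=18  F=44  G=53
Turnaround (C−A): A=11  B=42  C=6  D=43  E=11  F=35  G=42
Waiting = turnaround − burst: A=6, B=30, C=3, D=33, E=10, F=27, G=28
Total waiting = 6 + 30 + 3 + 33 + 10 + 27 + 28 = 137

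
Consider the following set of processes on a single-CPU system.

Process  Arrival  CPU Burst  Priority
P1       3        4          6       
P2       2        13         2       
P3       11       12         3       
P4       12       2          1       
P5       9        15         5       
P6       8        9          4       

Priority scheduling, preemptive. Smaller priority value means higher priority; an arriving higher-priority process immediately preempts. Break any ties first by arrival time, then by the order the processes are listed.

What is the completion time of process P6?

Timeline: | idle 0-2 | P2 2-12 | P4 12-14 | P2 14-17 | P3 17-29 | P6 29-38 | P5 38-53 | P1 53-57 |
Completion: P1=57  P2=17  P3=29  P4=14  P5=53  P6=38

38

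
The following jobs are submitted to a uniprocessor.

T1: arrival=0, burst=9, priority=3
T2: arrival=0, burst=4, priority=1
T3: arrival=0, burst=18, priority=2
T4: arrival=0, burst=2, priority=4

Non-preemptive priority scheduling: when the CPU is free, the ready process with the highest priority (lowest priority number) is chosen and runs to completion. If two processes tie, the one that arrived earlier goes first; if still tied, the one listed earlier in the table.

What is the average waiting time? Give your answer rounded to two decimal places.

Gantt: | T2 0-4 | T3 4-22 | T1 22-31 | T4 31-33 |
Completion: T1=31  T2=4  T3=22  T4=33
Waiting times: T1=22, T2=0, T3=4, T4=31
Average waiting = (22+0+4+31) / 4 = 57/4 = 14.25

14.25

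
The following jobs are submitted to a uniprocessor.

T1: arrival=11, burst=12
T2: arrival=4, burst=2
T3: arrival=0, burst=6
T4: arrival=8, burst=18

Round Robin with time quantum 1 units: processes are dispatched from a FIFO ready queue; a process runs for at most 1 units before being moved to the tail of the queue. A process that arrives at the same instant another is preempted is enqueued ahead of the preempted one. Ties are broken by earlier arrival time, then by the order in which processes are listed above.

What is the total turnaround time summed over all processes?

Schedule: | T3 0-4 | T2 4-5 | T3 5-6 | T2 6-7 | T3 7-8 | T4 8-11 | T1 11-12 | T4 12-13 | T1 13-14 | T4 14-15 | T1 15-16 | T4 16-17 | T1 17-18 | T4 18-19 | T1 19-20 | T4 20-21 | T1 21-22 | T4 22-23 | T1 23-24 | T4 24-25 | T1 25-26 | T4 26-27 | T1 27-28 | T4 28-29 | T1 29-30 | T4 30-31 | T1 31-32 | T4 32-33 | T1 33-34 | T4 34-38 |
Completion: T1=34  T2=7  T3=8  T4=38
Turnaround = completion − arrival: T1=23, T2=3, T3=8, T4=30
Total turnaround = 23 + 3 + 8 + 30 = 64

64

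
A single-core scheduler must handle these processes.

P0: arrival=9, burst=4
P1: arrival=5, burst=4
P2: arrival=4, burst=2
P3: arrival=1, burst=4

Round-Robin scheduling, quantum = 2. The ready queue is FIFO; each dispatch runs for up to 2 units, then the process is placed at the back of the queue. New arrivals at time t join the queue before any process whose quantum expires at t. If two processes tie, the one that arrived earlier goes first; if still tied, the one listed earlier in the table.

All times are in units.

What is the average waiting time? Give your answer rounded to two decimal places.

1.75

Gantt: | idle 0-1 | P3 1-5 | P2 5-7 | P1 7-9 | P0 9-11 | P1 11-13 | P0 13-15 |
Completion: P0=15  P1=13  P2=7  P3=5
Turnaround (C−A): P0=6  P1=8  P2=3  P3=4
Waiting times: P0=2, P1=4, P2=1, P3=0
Average waiting = (2+4+1+0) / 4 = 7/4 = 1.75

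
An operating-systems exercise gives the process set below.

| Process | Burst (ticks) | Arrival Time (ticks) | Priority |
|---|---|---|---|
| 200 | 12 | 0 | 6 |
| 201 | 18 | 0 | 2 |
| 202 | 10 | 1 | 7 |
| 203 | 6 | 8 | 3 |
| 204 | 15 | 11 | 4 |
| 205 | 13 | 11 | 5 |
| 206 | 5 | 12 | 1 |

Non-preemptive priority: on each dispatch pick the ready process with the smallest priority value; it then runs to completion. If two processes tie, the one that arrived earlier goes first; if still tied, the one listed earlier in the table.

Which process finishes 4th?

204

Schedule: | 201 0-18 | 206 18-23 | 203 23-29 | 204 29-44 | 205 44-57 | 200 57-69 | 202 69-79 |
Completion: 200=69  201=18  202=79  203=29  204=44  205=57  206=23
Finish order: 201 → 206 → 203 → 204 → 205 → 200 → 202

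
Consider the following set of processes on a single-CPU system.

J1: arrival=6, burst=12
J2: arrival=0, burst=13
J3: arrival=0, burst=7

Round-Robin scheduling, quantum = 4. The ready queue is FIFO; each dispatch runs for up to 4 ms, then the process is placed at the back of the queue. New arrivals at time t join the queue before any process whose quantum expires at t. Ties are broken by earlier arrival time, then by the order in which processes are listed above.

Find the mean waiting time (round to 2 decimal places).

13.67

Timeline: | J2 0-4 | J3 4-8 | J2 8-12 | J1 12-16 | J3 16-19 | J2 19-23 | J1 23-27 | J2 27-28 | J1 28-32 |
Completion: J1=32  J2=28  J3=19
Turnaround (C−A): J1=26  J2=28  J3=19
Waiting times: J1=14, J2=15, J3=12
Average waiting = (14+15+12) / 3 = 41/3 = 13.67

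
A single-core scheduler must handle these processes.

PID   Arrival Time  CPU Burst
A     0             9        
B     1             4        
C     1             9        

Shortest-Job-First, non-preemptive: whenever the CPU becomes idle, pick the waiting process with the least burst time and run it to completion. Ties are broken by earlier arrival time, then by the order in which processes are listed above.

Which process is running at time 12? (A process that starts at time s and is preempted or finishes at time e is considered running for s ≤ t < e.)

Schedule: | A 0-9 | B 9-13 | C 13-22 |
Completion: A=9  B=13  C=22
Turnaround (C−A): A=9  B=12  C=21

B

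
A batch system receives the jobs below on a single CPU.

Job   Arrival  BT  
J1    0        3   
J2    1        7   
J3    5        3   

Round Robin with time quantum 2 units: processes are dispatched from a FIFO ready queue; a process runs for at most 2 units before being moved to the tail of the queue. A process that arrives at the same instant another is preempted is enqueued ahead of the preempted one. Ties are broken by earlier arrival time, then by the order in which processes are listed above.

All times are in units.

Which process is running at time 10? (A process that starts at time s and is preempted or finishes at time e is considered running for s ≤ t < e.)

J2

Timeline: | J1 0-2 | J2 2-4 | J1 4-5 | J2 5-7 | J3 7-9 | J2 9-11 | J3 11-12 | J2 12-13 |
Completion: J1=5  J2=13  J3=12
Turnaround (C−A): J1=5  J2=12  J3=7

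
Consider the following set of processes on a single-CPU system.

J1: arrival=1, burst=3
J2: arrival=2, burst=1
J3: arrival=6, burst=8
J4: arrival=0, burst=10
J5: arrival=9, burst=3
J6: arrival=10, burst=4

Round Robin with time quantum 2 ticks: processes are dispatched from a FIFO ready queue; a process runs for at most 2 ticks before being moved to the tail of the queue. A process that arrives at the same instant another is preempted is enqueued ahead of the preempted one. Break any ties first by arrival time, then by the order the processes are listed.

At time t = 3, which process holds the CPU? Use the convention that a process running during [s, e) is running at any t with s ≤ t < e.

Timeline: | J4 0-2 | J1 2-4 | J2 4-5 | J4 5-7 | J1 7-8 | J3 8-10 | J4 10-12 | J5 12-14 | J6 14-16 | J3 16-18 | J4 18-20 | J5 20-21 | J6 21-23 | J3 23-25 | J4 25-27 | J3 27-29 |
Completion: J1=8  J2=5  J3=29  J4=27  J5=21  J6=23
Turnaround (C−A): J1=7  J2=3  J3=23  J4=27  J5=12  J6=13

J1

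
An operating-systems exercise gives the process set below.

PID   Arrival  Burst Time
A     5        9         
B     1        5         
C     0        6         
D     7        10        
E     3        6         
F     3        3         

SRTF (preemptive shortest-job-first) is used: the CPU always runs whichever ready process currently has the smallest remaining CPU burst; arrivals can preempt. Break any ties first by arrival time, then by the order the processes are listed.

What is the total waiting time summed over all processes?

59

Gantt: | C 0-6 | F 6-9 | B 9-14 | E 14-20 | A 20-29 | D 29-39 |
Completion: A=29  B=14  C=6  D=39  E=20  F=9
Turnaround (C−A): A=24  B=13  C=6  D=32  E=17  F=6
Waiting = turnaround − burst: A=15, B=8, C=0, D=22, E=11, F=3
Total waiting = 15 + 8 + 0 + 22 + 11 + 3 = 59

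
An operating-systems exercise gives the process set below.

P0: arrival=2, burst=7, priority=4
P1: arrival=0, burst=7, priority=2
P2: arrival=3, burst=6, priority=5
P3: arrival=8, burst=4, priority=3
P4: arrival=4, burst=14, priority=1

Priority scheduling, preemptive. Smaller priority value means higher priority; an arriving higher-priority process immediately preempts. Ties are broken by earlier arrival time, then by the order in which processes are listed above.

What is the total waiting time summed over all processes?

79

Timeline: | P1 0-4 | P4 4-18 | P1 18-21 | P3 21-25 | P0 25-32 | P2 32-38 |
Completion: P0=32  P1=21  P2=38  P3=25  P4=18
Waiting = turnaround − burst: P0=23, P1=14, P2=29, P3=13, P4=0
Total waiting = 23 + 14 + 29 + 13 + 0 = 79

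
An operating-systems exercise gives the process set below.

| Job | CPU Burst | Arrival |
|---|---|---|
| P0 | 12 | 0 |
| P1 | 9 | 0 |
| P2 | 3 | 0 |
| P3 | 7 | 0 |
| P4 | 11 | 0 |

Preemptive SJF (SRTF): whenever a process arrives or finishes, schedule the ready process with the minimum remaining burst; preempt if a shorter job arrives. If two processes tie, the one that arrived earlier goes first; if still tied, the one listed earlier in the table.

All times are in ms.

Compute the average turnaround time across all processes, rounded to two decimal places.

Schedule: | P2 0-3 | P3 3-10 | P1 10-19 | P4 19-30 | P0 30-42 |
Completion: P0=42  P1=19  P2=3  P3=10  P4=30
Turnaround times: P0=42, P1=19, P2=3, P3=10, P4=30
Average turnaround = (42+19+3+10+30) / 5 = 104/5 = 20.80

20.80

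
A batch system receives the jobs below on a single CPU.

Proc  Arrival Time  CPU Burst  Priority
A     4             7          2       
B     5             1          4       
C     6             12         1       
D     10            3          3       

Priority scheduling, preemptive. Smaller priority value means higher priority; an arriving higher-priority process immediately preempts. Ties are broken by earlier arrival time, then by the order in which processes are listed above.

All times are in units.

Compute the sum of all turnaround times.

69

Schedule: | idle 0-4 | A 4-6 | C 6-18 | A 18-23 | D 23-26 | B 26-27 |
Completion: A=23  B=27  C=18  D=26
Turnaround (C−A): A=19  B=22  C=12  D=16
Turnaround = completion − arrival: A=19, B=22, C=12, D=16
Total turnaround = 19 + 22 + 12 + 16 = 69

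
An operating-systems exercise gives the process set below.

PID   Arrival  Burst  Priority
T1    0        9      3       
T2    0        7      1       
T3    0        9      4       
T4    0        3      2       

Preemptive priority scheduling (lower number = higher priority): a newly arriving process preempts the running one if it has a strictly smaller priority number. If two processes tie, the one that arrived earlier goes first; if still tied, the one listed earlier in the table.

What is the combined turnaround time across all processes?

Timeline: | T2 0-7 | T4 7-10 | T1 10-19 | T3 19-28 |
Completion: T1=19  T2=7  T3=28  T4=10
Turnaround (C−A): T1=19  T2=7  T3=28  T4=10
Turnaround = completion − arrival: T1=19, T2=7, T3=28, T4=10
Total turnaround = 19 + 7 + 28 + 10 = 64

64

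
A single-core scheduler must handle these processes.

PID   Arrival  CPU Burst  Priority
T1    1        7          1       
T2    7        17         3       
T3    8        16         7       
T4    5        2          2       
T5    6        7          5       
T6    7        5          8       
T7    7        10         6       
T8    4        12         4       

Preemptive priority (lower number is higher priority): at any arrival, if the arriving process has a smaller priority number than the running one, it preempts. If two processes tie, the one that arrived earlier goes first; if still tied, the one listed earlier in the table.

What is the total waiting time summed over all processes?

Schedule: | idle 0-1 | T1 1-8 | T4 8-10 | T2 10-27 | T8 27-39 | T5 39-46 | T7 46-56 | T3 56-72 | T6 72-77 |
Completion: T1=8  T2=27  T3=72  T4=10  T5=46  T6=77  T7=56  T8=39
Turnaround (C−A): T1=7  T2=20  T3=64  T4=5  T5=40  T6=70  T7=49  T8=35
Waiting = turnaround − burst: T1=0, T2=3, T3=48, T4=3, T5=33, T6=65, T7=39, T8=23
Total waiting = 0 + 3 + 48 + 3 + 33 + 65 + 39 + 23 = 214

214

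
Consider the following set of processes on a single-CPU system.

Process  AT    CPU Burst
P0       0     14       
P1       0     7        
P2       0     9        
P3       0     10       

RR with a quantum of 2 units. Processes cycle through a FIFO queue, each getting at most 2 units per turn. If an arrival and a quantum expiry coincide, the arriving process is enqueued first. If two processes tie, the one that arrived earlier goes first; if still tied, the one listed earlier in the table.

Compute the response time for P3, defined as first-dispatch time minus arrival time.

6

Gantt: | P0 0-2 | P1 2-4 | P2 4-6 | P3 6-8 | P0 8-10 | P1 10-12 | P2 12-14 | P3 14-16 | P0 16-18 | P1 18-20 | P2 20-22 | P3 22-24 | P0 24-26 | P1 26-27 | P2 27-29 | P3 29-31 | P0 31-33 | P2 33-34 | P3 34-36 | P0 36-40 |
Completion: P0=40  P1=27  P2=34  P3=36
Turnaround (C−A): P0=40  P1=27  P2=34  P3=36
Response(P3) = first start − arrival = 6 − 0 = 6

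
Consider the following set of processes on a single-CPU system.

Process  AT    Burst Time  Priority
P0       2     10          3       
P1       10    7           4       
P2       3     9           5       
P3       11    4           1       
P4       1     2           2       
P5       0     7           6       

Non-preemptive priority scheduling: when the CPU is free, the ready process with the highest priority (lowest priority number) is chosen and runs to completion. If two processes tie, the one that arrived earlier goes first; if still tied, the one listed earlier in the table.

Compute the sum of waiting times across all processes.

61

Timeline: | P5 0-7 | P4 7-9 | P0 9-19 | P3 19-23 | P1 23-30 | P2 30-39 |
Completion: P0=19  P1=30  P2=39  P3=23  P4=9  P5=7
Turnaround (C−A): P0=17  P1=20  P2=36  P3=12  P4=8  P5=7
Waiting = turnaround − burst: P0=7, P1=13, P2=27, P3=8, P4=6, P5=0
Total waiting = 7 + 13 + 27 + 8 + 6 + 0 = 61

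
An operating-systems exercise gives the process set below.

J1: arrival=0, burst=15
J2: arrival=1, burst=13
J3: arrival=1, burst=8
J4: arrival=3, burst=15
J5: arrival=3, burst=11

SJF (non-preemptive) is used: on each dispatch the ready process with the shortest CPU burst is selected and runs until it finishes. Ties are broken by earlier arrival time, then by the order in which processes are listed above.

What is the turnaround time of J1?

Timeline: | J1 0-15 | J3 15-23 | J5 23-34 | J2 34-47 | J4 47-62 |
Completion: J1=15  J2=47  J3=23  J4=62  J5=34
Turnaround(J1) = completion − arrival = 15 − 0 = 15

15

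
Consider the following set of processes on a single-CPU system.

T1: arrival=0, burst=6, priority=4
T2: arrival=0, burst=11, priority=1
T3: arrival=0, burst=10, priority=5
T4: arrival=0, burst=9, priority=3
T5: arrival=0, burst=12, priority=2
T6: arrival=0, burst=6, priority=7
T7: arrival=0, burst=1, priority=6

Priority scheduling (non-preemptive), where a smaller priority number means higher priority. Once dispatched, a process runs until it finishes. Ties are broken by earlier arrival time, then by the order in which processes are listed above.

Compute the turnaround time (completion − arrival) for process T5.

23

Timeline: | T2 0-11 | T5 11-23 | T4 23-32 | T1 32-38 | T3 38-48 | T7 48-49 | T6 49-55 |
Completion: T1=38  T2=11  T3=48  T4=32  T5=23  T6=55  T7=49
Turnaround (C−A): T1=38  T2=11  T3=48  T4=32  T5=23  T6=55  T7=49
Turnaround(T5) = completion − arrival = 23 − 0 = 23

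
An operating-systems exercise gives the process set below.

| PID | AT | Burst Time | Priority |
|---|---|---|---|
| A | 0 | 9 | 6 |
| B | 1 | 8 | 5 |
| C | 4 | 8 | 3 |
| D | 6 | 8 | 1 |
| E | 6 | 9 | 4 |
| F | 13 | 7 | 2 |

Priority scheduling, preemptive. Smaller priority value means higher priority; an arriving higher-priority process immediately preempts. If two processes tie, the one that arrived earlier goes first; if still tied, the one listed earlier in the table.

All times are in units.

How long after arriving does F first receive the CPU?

Gantt: | A 0-1 | B 1-4 | C 4-6 | D 6-14 | F 14-21 | C 21-27 | E 27-36 | B 36-41 | A 41-49 |
Completion: A=49  B=41  C=27  D=14  E=36  F=21
Response(F) = first start − arrival = 14 − 13 = 1

1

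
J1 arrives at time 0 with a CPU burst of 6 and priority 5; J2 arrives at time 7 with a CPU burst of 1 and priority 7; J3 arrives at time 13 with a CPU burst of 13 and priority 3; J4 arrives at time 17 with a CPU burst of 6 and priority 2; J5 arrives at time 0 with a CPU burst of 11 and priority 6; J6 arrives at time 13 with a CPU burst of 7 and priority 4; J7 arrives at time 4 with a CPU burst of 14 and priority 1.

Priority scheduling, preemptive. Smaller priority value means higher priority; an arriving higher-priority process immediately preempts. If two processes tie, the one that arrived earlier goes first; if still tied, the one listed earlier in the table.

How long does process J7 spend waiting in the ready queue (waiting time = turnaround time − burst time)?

Gantt: | J1 0-4 | J7 4-18 | J4 18-24 | J3 24-37 | J6 37-44 | J1 44-46 | J5 46-57 | J2 57-58 |
Completion: J1=46  J2=58  J3=37  J4=24  J5=57  J6=44  J7=18
Turnaround (C−A): J1=46  J2=51  J3=24  J4=7  J5=57  J6=31  J7=14
Waiting(J7) = turnaround − burst = 14 − 14 = 0

0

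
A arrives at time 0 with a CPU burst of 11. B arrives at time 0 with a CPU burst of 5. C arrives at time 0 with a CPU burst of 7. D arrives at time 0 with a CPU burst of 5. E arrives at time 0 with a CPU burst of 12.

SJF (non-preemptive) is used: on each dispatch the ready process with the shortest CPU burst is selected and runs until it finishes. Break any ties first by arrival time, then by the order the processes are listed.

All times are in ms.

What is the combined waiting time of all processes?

60

Schedule: | B 0-5 | D 5-10 | C 10-17 | A 17-28 | E 28-40 |
Completion: A=28  B=5  C=17  D=10  E=40
Turnaround (C−A): A=28  B=5  C=17  D=10  E=40
Waiting = turnaround − burst: A=17, B=0, C=10, D=5, E=28
Total waiting = 17 + 0 + 10 + 5 + 28 = 60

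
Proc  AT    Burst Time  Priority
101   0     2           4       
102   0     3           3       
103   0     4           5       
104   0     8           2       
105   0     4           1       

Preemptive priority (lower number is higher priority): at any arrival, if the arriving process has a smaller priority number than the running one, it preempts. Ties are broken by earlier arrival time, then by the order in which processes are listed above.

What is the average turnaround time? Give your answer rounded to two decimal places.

Gantt: | 105 0-4 | 104 4-12 | 102 12-15 | 101 15-17 | 103 17-21 |
Completion: 101=17  102=15  103=21  104=12  105=4
Turnaround times: 101=17, 102=15, 103=21, 104=12, 105=4
Average turnaround = (17+15+21+12+4) / 5 = 69/5 = 13.80

13.80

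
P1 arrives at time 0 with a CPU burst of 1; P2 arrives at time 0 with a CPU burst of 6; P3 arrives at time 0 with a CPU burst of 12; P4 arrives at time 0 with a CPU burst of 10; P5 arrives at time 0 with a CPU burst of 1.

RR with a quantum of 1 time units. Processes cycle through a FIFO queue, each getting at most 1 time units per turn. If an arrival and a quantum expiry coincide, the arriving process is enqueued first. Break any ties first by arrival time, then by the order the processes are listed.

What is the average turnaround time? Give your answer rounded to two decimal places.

Gantt: | P1 0-1 | P2 1-2 | P3 2-3 | P4 3-4 | P5 4-5 | P2 5-6 | P3 6-7 | P4 7-8 | P2 8-9 | P3 9-10 | P4 10-11 | P2 11-12 | P3 12-13 | P4 13-14 | P2 14-15 | P3 15-16 | P4 16-17 | P2 17-18 | P3 18-19 | P4 19-20 | P3 20-21 | P4 21-22 | P3 22-23 | P4 23-24 | P3 24-25 | P4 25-26 | P3 26-27 | P4 27-28 | P3 28-30 |
Completion: P1=1  P2=18  P3=30  P4=28  P5=5
Turnaround (C−A): P1=1  P2=18  P3=30  P4=28  P5=5
Turnaround times: P1=1, P2=18, P3=30, P4=28, P5=5
Average turnaround = (1+18+30+28+5) / 5 = 82/5 = 16.40

16.40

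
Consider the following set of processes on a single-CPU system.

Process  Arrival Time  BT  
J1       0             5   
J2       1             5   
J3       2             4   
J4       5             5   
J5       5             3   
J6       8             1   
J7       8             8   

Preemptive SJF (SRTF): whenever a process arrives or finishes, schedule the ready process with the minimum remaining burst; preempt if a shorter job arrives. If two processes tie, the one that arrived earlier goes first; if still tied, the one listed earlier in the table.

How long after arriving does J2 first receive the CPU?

Gantt: | J1 0-5 | J5 5-8 | J6 8-9 | J3 9-13 | J2 13-18 | J4 18-23 | J7 23-31 |
Completion: J1=5  J2=18  J3=13  J4=23  J5=8  J6=9  J7=31
Turnaround (C−A): J1=5  J2=17  J3=11  J4=18  J5=3  J6=1  J7=23
Response(J2) = first start − arrival = 13 − 1 = 12

12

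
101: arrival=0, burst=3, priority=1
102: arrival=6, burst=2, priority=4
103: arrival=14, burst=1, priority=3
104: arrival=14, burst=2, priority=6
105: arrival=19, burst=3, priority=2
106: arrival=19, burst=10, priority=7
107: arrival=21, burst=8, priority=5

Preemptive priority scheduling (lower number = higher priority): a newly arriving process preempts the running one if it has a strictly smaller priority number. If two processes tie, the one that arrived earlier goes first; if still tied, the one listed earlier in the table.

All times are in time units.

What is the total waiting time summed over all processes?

Schedule: | 101 0-3 | idle 3-6 | 102 6-8 | idle 8-14 | 103 14-15 | 104 15-17 | idle 17-19 | 105 19-22 | 107 22-30 | 106 30-40 |
Completion: 101=3  102=8  103=15  104=17  105=22  106=40  107=30
Turnaround (C−A): 101=3  102=2  103=1  104=3  105=3  106=21  107=9
Waiting = turnaround − burst: 101=0, 102=0, 103=0, 104=1, 105=0, 106=11, 107=1
Total waiting = 0 + 0 + 0 + 1 + 0 + 11 + 1 = 13

13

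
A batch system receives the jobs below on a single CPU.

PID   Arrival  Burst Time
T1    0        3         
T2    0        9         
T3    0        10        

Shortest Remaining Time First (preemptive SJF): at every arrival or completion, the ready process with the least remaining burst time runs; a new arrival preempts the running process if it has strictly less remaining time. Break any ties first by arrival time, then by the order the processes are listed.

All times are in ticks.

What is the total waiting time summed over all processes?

Timeline: | T1 0-3 | T2 3-12 | T3 12-22 |
Completion: T1=3  T2=12  T3=22
Turnaround (C−A): T1=3  T2=12  T3=22
Waiting = turnaround − burst: T1=0, T2=3, T3=12
Total waiting = 0 + 3 + 12 = 15

15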